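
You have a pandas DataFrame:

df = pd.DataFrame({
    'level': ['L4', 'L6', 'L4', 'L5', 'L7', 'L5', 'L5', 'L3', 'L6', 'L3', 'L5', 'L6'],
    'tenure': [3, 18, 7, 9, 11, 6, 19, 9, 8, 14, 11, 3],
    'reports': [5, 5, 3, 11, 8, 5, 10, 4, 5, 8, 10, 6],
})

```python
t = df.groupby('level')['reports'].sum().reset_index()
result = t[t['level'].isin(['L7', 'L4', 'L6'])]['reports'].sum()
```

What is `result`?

group by level, sum of reports:
level
L3    12
L4     8
L5    36
L6    16
L7     8
Name: reports, dtype: int64
reset_index():
  level  reports
0    L3       12
1    L4        8
2    L5       36
3    L6       16
4    L7        8
filter rows where level in ['L7', 'L4', 'L6']:
  level  reports
1    L4        8
3    L6       16
4    L7        8
Hence 32.

32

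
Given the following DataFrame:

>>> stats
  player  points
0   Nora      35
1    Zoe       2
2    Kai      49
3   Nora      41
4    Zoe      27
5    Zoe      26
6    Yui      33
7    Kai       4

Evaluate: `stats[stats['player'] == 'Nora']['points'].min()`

35

filter rows where player == 'Nora':
  player  points
0   Nora      35
3   Nora      41
The min of column 'points' is 35.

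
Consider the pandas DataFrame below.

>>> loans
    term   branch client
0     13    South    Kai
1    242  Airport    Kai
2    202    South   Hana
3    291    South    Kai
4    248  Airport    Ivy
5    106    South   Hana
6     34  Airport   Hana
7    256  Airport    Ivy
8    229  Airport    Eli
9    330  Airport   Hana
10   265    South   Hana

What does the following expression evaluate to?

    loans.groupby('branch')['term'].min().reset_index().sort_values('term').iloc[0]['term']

group by branch, min of term:
branch
Airport    34
South      13
Name: term, dtype: int64
reset_index():
    branch  term
0  Airport    34
1    South    13
sort by term:
    branch  term
1    South    13
0  Airport    34
Reading off the value at position 0, column 'term', we get 13.

13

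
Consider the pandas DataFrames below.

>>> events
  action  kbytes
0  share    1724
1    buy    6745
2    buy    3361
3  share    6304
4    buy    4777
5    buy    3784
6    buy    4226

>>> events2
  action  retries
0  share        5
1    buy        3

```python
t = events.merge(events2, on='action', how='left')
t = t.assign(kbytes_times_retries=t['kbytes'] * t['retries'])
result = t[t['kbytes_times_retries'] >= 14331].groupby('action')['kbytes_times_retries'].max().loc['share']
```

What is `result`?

merge on 'action' (how='left') → 7 rows:
  action  kbytes  retries
0  share    1724        5
1    buy    6745        3
2    buy    3361        3
3  share    6304        5
4    buy    4777        3
5    buy    3784        3
6    buy    4226        3
add column kbytes_times_retries = t['kbytes'] * t['retries']:
  action  kbytes  retries  kbytes_times_retries
0  share    1724        5                  8620
1    buy    6745        3                 20235
2    buy    3361        3                 10083
3  share    6304        5                 31520
4    buy    4777        3                 14331
5    buy    3784        3                 11352
6    buy    4226        3                 12678
filter rows where kbytes_times_retries >= 14331:
  action  kbytes  retries  kbytes_times_retries
1    buy    6745        3                 20235
3  share    6304        5                 31520
4    buy    4777        3                 14331
group by action, max of kbytes_times_retries:
action
buy      20235
share    31520
Name: kbytes_times_retries, dtype: int64
The value at index 'share' is 31520.

31520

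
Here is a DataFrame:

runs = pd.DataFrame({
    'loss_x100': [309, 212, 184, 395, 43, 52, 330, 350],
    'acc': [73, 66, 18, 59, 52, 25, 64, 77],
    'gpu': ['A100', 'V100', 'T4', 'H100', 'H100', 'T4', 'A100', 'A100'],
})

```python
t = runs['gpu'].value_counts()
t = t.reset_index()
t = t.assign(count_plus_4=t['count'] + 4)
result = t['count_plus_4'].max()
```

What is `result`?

7

value_counts of gpu:
gpu
A100    3
T4      2
H100    2
V100    1
Name: count, dtype: int64
reset_index():
    gpu  count
0  A100      3
1    T4      2
2  H100      2
3  V100      1
add column count_plus_4 = t['count'] + 4:
    gpu  count  count_plus_4
0  A100      3             7
1    T4      2             6
2  H100      2             6
3  V100      1             5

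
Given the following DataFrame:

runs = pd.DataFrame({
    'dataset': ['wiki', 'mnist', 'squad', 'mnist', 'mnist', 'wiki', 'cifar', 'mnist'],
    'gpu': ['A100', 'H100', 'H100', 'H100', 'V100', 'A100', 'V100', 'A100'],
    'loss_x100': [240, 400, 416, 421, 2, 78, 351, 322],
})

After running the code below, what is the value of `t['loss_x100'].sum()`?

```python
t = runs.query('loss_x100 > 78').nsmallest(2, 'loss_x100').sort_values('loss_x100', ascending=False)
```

562

filter rows where loss_x100 > 78:
  dataset   gpu  loss_x100
0    wiki  A100        240
1   mnist  H100        400
2   squad  H100        416
3   mnist  H100        421
6   cifar  V100        351
7   mnist  A100        322
take 2 rows with smallest loss_x100:
  dataset   gpu  loss_x100
0    wiki  A100        240
7   mnist  A100        322
sort by loss_x100 descending:
  dataset   gpu  loss_x100
7   mnist  A100        322
0    wiki  A100        240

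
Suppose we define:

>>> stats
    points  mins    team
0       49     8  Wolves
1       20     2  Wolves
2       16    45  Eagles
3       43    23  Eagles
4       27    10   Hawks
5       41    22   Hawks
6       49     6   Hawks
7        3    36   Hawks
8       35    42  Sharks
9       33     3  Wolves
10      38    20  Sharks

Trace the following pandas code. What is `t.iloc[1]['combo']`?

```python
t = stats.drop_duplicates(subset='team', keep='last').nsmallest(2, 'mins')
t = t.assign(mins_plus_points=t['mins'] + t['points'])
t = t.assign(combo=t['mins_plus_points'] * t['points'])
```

2204

drop duplicate team (keep=last):
    points  mins    team
3       43    23  Eagles
7        3    36   Hawks
9       33     3  Wolves
10      38    20  Sharks
take 2 rows with smallest mins:
    points  mins    team
9       33     3  Wolves
10      38    20  Sharks
add column mins_plus_points = t['mins'] + t['points']:
    points  mins    team  mins_plus_points
9       33     3  Wolves                36
10      38    20  Sharks                58
add column combo = t['mins_plus_points'] * t['points']:
    points  mins    team  mins_plus_points  combo
9       33     3  Wolves                36   1188
10      38    20  Sharks                58   2204
So iloc[1]['combo'] = 2204.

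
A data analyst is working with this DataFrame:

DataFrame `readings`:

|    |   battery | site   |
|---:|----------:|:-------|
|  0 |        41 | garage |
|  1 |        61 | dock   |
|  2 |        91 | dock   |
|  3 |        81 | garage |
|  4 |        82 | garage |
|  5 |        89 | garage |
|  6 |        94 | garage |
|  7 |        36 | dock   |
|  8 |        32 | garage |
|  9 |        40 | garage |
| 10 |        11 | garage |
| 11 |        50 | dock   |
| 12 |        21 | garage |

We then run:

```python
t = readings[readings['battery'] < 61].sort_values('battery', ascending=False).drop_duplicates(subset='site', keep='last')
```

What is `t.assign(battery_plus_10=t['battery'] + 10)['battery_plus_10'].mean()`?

filter rows where battery < 61:
    battery    site
0        41  garage
7        36    dock
8        32  garage
9        40  garage
10       11  garage
11       50    dock
12       21  garage
sort by battery descending:
    battery    site
11       50    dock
0        41  garage
9        40  garage
7        36    dock
8        32  garage
12       21  garage
10       11  garage
drop duplicate site (keep=last):
    battery    site
7        36    dock
10       11  garage
add column battery_plus_10 = t['battery'] + 10:
    battery    site  battery_plus_10
7        36    dock               46
10       11  garage               21

33.5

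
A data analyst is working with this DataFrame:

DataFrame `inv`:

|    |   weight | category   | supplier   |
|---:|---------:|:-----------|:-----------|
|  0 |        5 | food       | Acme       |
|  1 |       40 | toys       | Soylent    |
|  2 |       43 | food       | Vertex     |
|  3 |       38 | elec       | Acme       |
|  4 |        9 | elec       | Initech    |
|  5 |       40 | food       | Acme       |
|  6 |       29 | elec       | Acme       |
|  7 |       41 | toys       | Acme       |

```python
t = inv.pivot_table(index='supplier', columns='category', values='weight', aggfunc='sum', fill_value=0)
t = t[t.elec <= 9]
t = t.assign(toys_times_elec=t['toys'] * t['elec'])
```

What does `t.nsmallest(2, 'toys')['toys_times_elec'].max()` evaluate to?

0

pivot: rows=supplier, cols=category, sum(weight):
category  elec  food  toys
supplier                  
Acme        67    45    41
Initech      9     0     0
Soylent      0     0    40
Vertex       0    43     0
filter rows where elec <= 9:
category  elec  food  toys
supplier                  
Initech      9     0     0
Soylent      0     0    40
Vertex       0    43     0
add column toys_times_elec = t['toys'] * t['elec']:
category  elec  food  toys  toys_times_elec
supplier                                   
Initech      9     0     0                0
Soylent      0     0    40                0
Vertex       0    43     0                0
take 2 rows with smallest toys:
category  elec  food  toys  toys_times_elec
supplier                                   
Initech      9     0     0                0
Vertex       0    43     0                0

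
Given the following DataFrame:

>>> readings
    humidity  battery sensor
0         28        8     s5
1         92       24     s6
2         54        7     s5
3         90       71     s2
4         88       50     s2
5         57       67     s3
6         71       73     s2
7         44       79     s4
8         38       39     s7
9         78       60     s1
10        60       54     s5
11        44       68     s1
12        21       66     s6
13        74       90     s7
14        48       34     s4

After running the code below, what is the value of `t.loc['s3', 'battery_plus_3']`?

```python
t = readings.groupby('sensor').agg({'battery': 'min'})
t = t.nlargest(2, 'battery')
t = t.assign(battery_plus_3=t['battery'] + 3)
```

70

group by sensor, min of battery:
        battery
sensor         
s1           60
s2           50
s3           67
s4           34
s5            7
s6           24
s7           39
take 2 rows with largest battery:
        battery
sensor         
s3           67
s1           60
add column battery_plus_3 = t['battery'] + 3:
        battery  battery_plus_3
sensor                         
s3           67              70
s1           60              63
Taking the value at row 's3', column 'battery_plus_3' gives 70.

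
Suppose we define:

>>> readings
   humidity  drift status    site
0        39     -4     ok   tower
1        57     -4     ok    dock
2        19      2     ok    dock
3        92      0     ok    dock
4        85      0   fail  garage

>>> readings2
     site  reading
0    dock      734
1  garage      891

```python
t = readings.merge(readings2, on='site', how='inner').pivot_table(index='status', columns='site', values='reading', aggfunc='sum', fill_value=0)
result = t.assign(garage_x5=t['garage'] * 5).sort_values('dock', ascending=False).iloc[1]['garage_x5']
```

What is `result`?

4455

merge on 'site' (how='inner') → 4 rows:
   humidity  drift status    site  reading
0        57     -4     ok    dock      734
1        19      2     ok    dock      734
2        92      0     ok    dock      734
3        85      0   fail  garage      891
pivot: rows=status, cols=site, sum(reading):
site    dock  garage
status              
fail       0     891
ok      2202       0
add column garage_x5 = t['garage'] * 5:
site    dock  garage  garage_x5
status                         
fail       0     891       4455
ok      2202       0          0
sort by dock descending:
site    dock  garage  garage_x5
status                         
ok      2202       0          0
fail       0     891       4455
Reading off the value at position 1, column 'garage_x5', we get 4455.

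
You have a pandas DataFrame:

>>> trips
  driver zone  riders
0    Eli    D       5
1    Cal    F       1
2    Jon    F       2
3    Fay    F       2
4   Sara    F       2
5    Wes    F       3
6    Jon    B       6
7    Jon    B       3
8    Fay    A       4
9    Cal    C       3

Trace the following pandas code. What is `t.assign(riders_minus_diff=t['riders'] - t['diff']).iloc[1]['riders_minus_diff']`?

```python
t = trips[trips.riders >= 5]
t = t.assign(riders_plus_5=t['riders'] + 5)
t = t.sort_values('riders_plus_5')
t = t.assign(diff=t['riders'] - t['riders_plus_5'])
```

11

filter rows where riders >= 5:
  driver zone  riders
0    Eli    D       5
6    Jon    B       6
add column riders_plus_5 = t['riders'] + 5:
  driver zone  riders  riders_plus_5
0    Eli    D       5             10
6    Jon    B       6             11
sort by riders_plus_5:
  driver zone  riders  riders_plus_5
0    Eli    D       5             10
6    Jon    B       6             11
add column diff = t['riders'] - t['riders_plus_5']:
  driver zone  riders  riders_plus_5  diff
0    Eli    D       5             10    -5
6    Jon    B       6             11    -5
add column riders_minus_diff = t['riders'] - t['diff']:
  driver zone  riders  riders_plus_5  diff  riders_minus_diff
0    Eli    D       5             10    -5                 10
6    Jon    B       6             11    -5                 11
So iloc[1]['riders_minus_diff'] = 11.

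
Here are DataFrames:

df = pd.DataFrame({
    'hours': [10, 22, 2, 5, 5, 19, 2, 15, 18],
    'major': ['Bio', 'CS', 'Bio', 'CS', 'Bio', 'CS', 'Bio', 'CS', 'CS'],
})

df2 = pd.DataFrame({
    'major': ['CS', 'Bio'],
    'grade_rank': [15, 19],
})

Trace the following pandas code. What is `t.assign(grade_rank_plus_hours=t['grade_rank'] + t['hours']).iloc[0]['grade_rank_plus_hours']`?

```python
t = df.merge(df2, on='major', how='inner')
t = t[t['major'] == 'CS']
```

merge on 'major' (how='inner') → 9 rows:
   hours major  grade_rank
0     10   Bio          19
1     22    CS          15
2      2   Bio          19
3      5    CS          15
4      5   Bio          19
5     19    CS          15
6      2   Bio          19
7     15    CS          15
8     18    CS          15
filter rows where major == 'CS':
   hours major  grade_rank
1     22    CS          15
3      5    CS          15
5     19    CS          15
7     15    CS          15
8     18    CS          15
add column grade_rank_plus_hours = t['grade_rank'] + t['hours']:
   hours major  grade_rank  grade_rank_plus_hours
1     22    CS          15                     37
3      5    CS          15                     20
5     19    CS          15                     34
7     15    CS          15                     30
8     18    CS          15                     33
Hence 37.

37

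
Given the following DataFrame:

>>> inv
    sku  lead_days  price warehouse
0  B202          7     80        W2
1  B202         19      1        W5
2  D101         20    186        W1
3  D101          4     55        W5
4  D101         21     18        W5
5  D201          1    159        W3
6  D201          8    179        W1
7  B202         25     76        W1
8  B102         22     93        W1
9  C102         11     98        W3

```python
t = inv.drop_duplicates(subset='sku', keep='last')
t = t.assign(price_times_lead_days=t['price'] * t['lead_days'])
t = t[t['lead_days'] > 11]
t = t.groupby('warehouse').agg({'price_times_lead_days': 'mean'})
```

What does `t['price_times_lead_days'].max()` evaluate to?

1973.0

drop duplicate sku (keep=last):
    sku  lead_days  price warehouse
4  D101         21     18        W5
6  D201          8    179        W1
7  B202         25     76        W1
8  B102         22     93        W1
9  C102         11     98        W3
add column price_times_lead_days = t['price'] * t['lead_days']:
    sku  lead_days  price warehouse  price_times_lead_days
4  D101         21     18        W5                    378
6  D201          8    179        W1                   1432
7  B202         25     76        W1                   1900
8  B102         22     93        W1                   2046
9  C102         11     98        W3                   1078
filter rows where lead_days > 11:
    sku  lead_days  price warehouse  price_times_lead_days
4  D101         21     18        W5                    378
7  B202         25     76        W1                   1900
8  B102         22     93        W1                   2046
group by warehouse, mean of price_times_lead_days:
           price_times_lead_days
warehouse                       
W1                        1973.0
W5                         378.0
The max of column 'price_times_lead_days' is 1973.0.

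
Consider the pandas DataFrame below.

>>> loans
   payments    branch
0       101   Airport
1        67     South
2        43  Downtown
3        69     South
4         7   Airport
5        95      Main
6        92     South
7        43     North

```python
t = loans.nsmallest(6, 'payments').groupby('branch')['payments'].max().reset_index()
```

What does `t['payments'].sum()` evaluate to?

185

take 6 rows with smallest payments:
   payments    branch
4         7   Airport
2        43  Downtown
7        43     North
1        67     South
3        69     South
6        92     South
group by branch, max of payments:
branch
Airport      7
Downtown    43
North       43
South       92
Name: payments, dtype: int64
reset_index():
     branch  payments
0   Airport         7
1  Downtown        43
2     North        43
3     South        92
Hence 185.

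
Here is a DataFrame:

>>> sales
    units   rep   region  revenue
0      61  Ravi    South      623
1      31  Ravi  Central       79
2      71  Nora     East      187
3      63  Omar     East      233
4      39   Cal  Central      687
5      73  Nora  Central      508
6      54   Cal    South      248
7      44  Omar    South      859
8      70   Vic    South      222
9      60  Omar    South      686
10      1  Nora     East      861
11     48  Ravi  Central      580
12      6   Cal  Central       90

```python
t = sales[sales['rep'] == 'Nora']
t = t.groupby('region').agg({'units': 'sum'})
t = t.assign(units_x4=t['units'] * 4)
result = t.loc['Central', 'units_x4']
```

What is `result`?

filter rows where rep == 'Nora':
    units   rep   region  revenue
2      71  Nora     East      187
5      73  Nora  Central      508
10      1  Nora     East      861
group by region, sum of units:
         units
region        
Central     73
East        72
add column units_x4 = t['units'] * 4:
         units  units_x4
region                  
Central     73       292
East        72       288
Taking the value at row 'Central', column 'units_x4' gives 292.

292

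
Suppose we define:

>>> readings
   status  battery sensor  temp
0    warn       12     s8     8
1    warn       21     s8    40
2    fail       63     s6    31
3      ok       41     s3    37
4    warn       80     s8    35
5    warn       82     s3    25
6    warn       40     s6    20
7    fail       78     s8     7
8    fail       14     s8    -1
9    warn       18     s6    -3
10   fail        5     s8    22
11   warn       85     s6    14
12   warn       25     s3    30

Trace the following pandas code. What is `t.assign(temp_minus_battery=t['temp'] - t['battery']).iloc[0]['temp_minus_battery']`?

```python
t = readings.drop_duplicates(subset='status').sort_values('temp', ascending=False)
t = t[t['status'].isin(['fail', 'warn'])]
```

-32

drop duplicate status (keep=first):
  status  battery sensor  temp
0   warn       12     s8     8
2   fail       63     s6    31
3     ok       41     s3    37
sort by temp descending:
  status  battery sensor  temp
3     ok       41     s3    37
2   fail       63     s6    31
0   warn       12     s8     8
filter rows where status in ['fail', 'warn']:
  status  battery sensor  temp
2   fail       63     s6    31
0   warn       12     s8     8
add column temp_minus_battery = t['temp'] - t['battery']:
  status  battery sensor  temp  temp_minus_battery
2   fail       63     s6    31                 -32
0   warn       12     s8     8                  -4
Then the value at position 0, column 'temp_minus_battery': -32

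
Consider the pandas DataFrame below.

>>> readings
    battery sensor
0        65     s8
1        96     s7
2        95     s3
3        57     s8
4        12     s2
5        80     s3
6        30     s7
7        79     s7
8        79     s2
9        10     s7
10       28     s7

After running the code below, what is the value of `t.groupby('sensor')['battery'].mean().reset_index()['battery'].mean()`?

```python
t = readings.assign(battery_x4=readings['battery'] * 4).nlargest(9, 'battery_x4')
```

71.4375

add column battery_x4 = readings['battery'] * 4:
    battery sensor  battery_x4
0        65     s8         260
1        96     s7         384
2        95     s3         380
3        57     s8         228
4        12     s2          48
5        80     s3         320
6        30     s7         120
7        79     s7         316
8        79     s2         316
9        10     s7          40
10       28     s7         112
take 9 rows with largest battery_x4:
    battery sensor  battery_x4
1        96     s7         384
2        95     s3         380
5        80     s3         320
7        79     s7         316
8        79     s2         316
0        65     s8         260
3        57     s8         228
6        30     s7         120
10       28     s7         112
group by sensor, mean of battery:
sensor
s2    79.00
s3    87.50
s7    58.25
s8    61.00
Name: battery, dtype: float64
reset_index():
  sensor  battery
0     s2    79.00
1     s3    87.50
2     s7    58.25
3     s8    61.00
Reading off the mean of column 'battery', we get 71.4375.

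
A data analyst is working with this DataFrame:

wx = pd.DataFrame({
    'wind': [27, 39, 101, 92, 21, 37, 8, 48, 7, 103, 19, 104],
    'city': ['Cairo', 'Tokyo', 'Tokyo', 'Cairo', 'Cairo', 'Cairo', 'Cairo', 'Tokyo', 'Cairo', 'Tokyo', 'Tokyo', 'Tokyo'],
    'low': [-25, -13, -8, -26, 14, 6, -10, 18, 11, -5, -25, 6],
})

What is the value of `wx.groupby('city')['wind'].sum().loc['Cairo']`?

192

group by city, sum of wind:
city
Cairo    192
Tokyo    414
Name: wind, dtype: int64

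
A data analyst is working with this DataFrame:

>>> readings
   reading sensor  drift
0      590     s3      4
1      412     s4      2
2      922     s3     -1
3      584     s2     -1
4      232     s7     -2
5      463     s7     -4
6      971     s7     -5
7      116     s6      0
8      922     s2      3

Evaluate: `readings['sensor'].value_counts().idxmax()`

value_counts of sensor:
sensor
s7    3
s3    2
s2    2
s4    1
s6    1
Name: count, dtype: int64
Hence s7.

s7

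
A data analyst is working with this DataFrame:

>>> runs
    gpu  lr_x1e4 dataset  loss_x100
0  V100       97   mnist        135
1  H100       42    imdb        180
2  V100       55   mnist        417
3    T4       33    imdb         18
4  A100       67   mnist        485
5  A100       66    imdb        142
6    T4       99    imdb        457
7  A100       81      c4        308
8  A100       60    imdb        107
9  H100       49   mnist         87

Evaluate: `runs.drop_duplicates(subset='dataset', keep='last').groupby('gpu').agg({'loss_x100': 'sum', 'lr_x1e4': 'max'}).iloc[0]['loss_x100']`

415

drop duplicate dataset (keep=last):
    gpu  lr_x1e4 dataset  loss_x100
7  A100       81      c4        308
8  A100       60    imdb        107
9  H100       49   mnist         87
group by gpu: sum(loss_x100), max(lr_x1e4):
      loss_x100  lr_x1e4
gpu                     
A100        415       81
H100         87       49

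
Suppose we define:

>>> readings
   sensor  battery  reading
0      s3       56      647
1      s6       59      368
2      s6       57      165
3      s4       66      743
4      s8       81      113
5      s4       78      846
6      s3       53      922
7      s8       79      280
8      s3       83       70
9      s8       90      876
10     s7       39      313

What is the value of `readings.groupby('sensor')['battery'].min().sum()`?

group by sensor, min of battery:
sensor
s3    53
s4    66
s6    57
s7    39
s8    79
Name: battery, dtype: int64

294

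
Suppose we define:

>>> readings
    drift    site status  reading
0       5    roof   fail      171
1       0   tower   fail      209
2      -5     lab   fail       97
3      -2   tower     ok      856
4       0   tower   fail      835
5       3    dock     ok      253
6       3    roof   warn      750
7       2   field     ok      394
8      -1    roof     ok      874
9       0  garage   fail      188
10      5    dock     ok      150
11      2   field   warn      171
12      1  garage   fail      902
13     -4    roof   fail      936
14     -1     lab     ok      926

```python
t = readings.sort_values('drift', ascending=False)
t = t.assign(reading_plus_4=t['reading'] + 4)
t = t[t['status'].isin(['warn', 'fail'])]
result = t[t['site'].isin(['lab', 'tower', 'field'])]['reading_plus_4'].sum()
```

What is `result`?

sort by drift descending:
    drift    site status  reading
0       5    roof   fail      171
10      5    dock     ok      150
5       3    dock     ok      253
6       3    roof   warn      750
7       2   field     ok      394
11      2   field   warn      171
12      1  garage   fail      902
1       0   tower   fail      209
4       0   tower   fail      835
9       0  garage   fail      188
8      -1    roof     ok      874
14     -1     lab     ok      926
3      -2   tower     ok      856
13     -4    roof   fail      936
2      -5     lab   fail       97
add column reading_plus_4 = t['reading'] + 4:
    drift    site status  reading  reading_plus_4
0       5    roof   fail      171             175
10      5    dock     ok      150             154
5       3    dock     ok      253             257
6       3    roof   warn      750             754
7       2   field     ok      394             398
11      2   field   warn      171             175
12      1  garage   fail      902             906
1       0   tower   fail      209             213
4       0   tower   fail      835             839
9       0  garage   fail      188             192
8      -1    roof     ok      874             878
14     -1     lab     ok      926             930
3      -2   tower     ok      856             860
13     -4    roof   fail      936             940
2      -5     lab   fail       97             101
filter rows where status in ['warn', 'fail']:
    drift    site status  reading  reading_plus_4
0       5    roof   fail      171             175
6       3    roof   warn      750             754
11      2   field   warn      171             175
12      1  garage   fail      902             906
1       0   tower   fail      209             213
4       0   tower   fail      835             839
9       0  garage   fail      188             192
13     -4    roof   fail      936             940
2      -5     lab   fail       97             101
filter rows where site in ['lab', 'tower', 'field']:
    drift   site status  reading  reading_plus_4
11      2  field   warn      171             175
1       0  tower   fail      209             213
4       0  tower   fail      835             839
2      -5    lab   fail       97             101
sum of column 'reading_plus_4' → 1328

1328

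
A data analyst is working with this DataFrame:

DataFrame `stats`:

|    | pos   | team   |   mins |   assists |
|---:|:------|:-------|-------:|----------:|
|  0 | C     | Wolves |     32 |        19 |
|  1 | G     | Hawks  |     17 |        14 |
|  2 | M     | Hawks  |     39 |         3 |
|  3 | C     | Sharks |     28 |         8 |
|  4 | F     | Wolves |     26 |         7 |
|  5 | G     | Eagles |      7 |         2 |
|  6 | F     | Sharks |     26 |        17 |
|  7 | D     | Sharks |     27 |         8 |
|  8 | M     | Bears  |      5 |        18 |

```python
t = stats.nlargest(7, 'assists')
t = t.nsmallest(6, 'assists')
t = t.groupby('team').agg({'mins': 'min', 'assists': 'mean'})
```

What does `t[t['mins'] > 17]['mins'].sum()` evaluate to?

take 7 rows with largest assists:
  pos    team  mins  assists
0   C  Wolves    32       19
8   M   Bears     5       18
6   F  Sharks    26       17
1   G   Hawks    17       14
3   C  Sharks    28        8
7   D  Sharks    27        8
4   F  Wolves    26        7
take 6 rows with smallest assists:
  pos    team  mins  assists
4   F  Wolves    26        7
3   C  Sharks    28        8
7   D  Sharks    27        8
1   G   Hawks    17       14
6   F  Sharks    26       17
8   M   Bears     5       18
group by team: min(mins), mean(assists):
        mins  assists
team                 
Bears      5     18.0
Hawks     17     14.0
Sharks    26     11.0
Wolves    26      7.0
filter rows where mins > 17:
        mins  assists
team                 
Sharks    26     11.0
Wolves    26      7.0
The sum of column 'mins' is 52.

52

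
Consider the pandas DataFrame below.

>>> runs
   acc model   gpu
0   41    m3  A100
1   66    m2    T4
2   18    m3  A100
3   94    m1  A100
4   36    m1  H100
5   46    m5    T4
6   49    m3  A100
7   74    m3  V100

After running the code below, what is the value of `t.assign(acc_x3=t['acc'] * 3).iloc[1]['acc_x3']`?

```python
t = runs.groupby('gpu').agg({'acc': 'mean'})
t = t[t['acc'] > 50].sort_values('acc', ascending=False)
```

group by gpu, mean of acc:
       acc
gpu       
A100  50.5
H100  36.0
T4    56.0
V100  74.0
filter rows where acc > 50:
       acc
gpu       
A100  50.5
T4    56.0
V100  74.0
sort by acc descending:
       acc
gpu       
V100  74.0
T4    56.0
A100  50.5
add column acc_x3 = t['acc'] * 3:
       acc  acc_x3
gpu               
V100  74.0   222.0
T4    56.0   168.0
A100  50.5   151.5

168.0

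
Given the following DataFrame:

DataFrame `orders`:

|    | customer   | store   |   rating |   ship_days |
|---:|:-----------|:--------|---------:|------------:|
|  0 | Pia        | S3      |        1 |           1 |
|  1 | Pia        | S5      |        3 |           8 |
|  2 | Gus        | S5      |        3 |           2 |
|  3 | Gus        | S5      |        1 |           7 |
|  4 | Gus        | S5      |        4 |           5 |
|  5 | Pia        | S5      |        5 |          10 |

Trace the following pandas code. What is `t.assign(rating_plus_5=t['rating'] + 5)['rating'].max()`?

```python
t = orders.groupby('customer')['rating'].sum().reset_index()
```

group by customer, sum of rating:
customer
Gus    8
Pia    9
Name: rating, dtype: int64
reset_index():
  customer  rating
0      Gus       8
1      Pia       9
add column rating_plus_5 = t['rating'] + 5:
  customer  rating  rating_plus_5
0      Gus       8             13
1      Pia       9             14
max of column 'rating' → 9

9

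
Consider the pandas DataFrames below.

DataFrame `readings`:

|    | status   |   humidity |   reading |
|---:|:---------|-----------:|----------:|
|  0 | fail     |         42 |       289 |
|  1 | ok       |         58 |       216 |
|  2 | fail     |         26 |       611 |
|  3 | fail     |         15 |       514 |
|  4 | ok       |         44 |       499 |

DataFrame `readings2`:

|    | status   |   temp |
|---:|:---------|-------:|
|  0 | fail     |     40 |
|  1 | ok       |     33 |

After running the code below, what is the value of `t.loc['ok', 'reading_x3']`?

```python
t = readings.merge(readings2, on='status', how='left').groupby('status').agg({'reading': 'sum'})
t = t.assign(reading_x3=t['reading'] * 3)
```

2145

merge on 'status' (how='left') → 5 rows:
  status  humidity  reading  temp
0   fail        42      289    40
1     ok        58      216    33
2   fail        26      611    40
3   fail        15      514    40
4     ok        44      499    33
group by status, sum of reading:
        reading
status         
fail       1414
ok          715
add column reading_x3 = t['reading'] * 3:
        reading  reading_x3
status                     
fail       1414        4242
ok          715        2145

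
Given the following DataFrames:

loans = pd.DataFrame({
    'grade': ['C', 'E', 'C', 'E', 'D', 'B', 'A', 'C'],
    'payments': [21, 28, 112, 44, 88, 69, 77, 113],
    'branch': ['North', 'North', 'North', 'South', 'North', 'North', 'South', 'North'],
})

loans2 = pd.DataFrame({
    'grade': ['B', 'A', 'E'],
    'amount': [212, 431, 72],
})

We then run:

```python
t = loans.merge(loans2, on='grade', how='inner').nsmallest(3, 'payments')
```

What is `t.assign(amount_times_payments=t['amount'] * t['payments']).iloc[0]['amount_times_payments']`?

2016

merge on 'grade' (how='inner') → 4 rows:
  grade  payments branch  amount
0     E        28  North      72
1     E        44  South      72
2     B        69  North     212
3     A        77  South     431
take 3 rows with smallest payments:
  grade  payments branch  amount
0     E        28  North      72
1     E        44  South      72
2     B        69  North     212
add column amount_times_payments = t['amount'] * t['payments']:
  grade  payments branch  amount  amount_times_payments
0     E        28  North      72                   2016
1     E        44  South      72                   3168
2     B        69  North     212                  14628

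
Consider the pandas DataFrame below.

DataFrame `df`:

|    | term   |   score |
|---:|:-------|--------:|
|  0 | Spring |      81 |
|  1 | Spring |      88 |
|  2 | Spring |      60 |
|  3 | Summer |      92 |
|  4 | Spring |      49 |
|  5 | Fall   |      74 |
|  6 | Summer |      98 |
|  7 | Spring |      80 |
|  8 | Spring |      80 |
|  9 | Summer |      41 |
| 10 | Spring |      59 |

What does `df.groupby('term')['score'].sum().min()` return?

74

group by term, sum of score:
term
Fall       74
Spring    497
Summer    231
Name: score, dtype: int64
Taking the min of the resulting series gives 74.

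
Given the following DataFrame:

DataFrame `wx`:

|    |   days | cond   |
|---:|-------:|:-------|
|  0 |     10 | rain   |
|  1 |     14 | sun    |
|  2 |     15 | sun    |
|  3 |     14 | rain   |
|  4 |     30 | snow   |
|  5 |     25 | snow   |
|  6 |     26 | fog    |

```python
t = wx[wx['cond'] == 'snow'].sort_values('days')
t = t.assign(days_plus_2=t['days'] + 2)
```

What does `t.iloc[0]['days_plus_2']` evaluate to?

27

filter rows where cond == 'snow':
   days  cond
4    30  snow
5    25  snow
sort by days:
   days  cond
5    25  snow
4    30  snow
add column days_plus_2 = t['days'] + 2:
   days  cond  days_plus_2
5    25  snow           27
4    30  snow           32
value at position 0, column 'days_plus_2' → 27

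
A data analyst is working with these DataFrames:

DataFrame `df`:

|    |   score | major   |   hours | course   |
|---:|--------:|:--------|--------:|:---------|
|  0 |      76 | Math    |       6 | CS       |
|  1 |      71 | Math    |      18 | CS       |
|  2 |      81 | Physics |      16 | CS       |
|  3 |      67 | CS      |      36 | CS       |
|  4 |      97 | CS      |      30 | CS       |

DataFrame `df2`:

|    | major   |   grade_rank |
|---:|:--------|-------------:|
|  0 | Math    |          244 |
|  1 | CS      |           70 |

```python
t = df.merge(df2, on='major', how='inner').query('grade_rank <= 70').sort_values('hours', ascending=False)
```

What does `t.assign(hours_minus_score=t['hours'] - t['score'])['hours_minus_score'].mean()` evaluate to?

merge on 'major' (how='inner') → 4 rows:
   score major  hours course  grade_rank
0     76  Math      6     CS         244
1     71  Math     18     CS         244
2     67    CS     36     CS          70
3     97    CS     30     CS          70
filter rows where grade_rank <= 70:
   score major  hours course  grade_rank
2     67    CS     36     CS          70
3     97    CS     30     CS          70
sort by hours descending:
   score major  hours course  grade_rank
2     67    CS     36     CS          70
3     97    CS     30     CS          70
add column hours_minus_score = t['hours'] - t['score']:
   score major  hours course  grade_rank  hours_minus_score
2     67    CS     36     CS          70                -31
3     97    CS     30     CS          70                -67

-49.0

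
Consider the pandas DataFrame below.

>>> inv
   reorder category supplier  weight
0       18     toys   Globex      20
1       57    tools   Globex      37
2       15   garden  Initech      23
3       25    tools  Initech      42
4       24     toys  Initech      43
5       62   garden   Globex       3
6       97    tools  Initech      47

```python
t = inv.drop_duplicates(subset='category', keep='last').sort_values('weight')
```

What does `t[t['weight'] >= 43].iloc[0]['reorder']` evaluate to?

24

drop duplicate category (keep=last):
   reorder category supplier  weight
4       24     toys  Initech      43
5       62   garden   Globex       3
6       97    tools  Initech      47
sort by weight:
   reorder category supplier  weight
5       62   garden   Globex       3
4       24     toys  Initech      43
6       97    tools  Initech      47
filter rows where weight >= 43:
   reorder category supplier  weight
4       24     toys  Initech      43
6       97    tools  Initech      47
value at position 0, column 'reorder' → 24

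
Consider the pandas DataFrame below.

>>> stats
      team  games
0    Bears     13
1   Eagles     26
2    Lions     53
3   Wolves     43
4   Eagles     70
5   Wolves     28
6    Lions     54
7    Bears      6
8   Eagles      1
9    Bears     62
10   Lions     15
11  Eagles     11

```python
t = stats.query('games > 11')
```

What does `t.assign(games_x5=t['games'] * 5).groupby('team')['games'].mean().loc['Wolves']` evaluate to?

filter rows where games > 11:
      team  games
0    Bears     13
1   Eagles     26
2    Lions     53
3   Wolves     43
4   Eagles     70
5   Wolves     28
6    Lions     54
9    Bears     62
10   Lions     15
add column games_x5 = t['games'] * 5:
      team  games  games_x5
0    Bears     13        65
1   Eagles     26       130
2    Lions     53       265
3   Wolves     43       215
4   Eagles     70       350
5   Wolves     28       140
6    Lions     54       270
9    Bears     62       310
10   Lions     15        75
group by team, mean of games:
team
Bears     37.500000
Eagles    48.000000
Lions     40.666667
Wolves    35.500000
Name: games, dtype: float64
Reading off the value at index 'Wolves', we get 35.5.

35.5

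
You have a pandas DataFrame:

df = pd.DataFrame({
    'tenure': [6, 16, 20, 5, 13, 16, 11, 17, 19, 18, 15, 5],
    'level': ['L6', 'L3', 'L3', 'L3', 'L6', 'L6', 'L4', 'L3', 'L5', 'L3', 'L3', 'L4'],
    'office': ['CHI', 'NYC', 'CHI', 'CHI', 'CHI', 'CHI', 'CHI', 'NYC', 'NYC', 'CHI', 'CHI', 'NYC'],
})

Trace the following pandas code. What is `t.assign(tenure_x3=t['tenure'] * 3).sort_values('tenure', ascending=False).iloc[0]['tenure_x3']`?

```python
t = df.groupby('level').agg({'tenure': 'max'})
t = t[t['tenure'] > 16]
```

60

group by level, max of tenure:
       tenure
level        
L3         20
L4         11
L5         19
L6         16
filter rows where tenure > 16:
       tenure
level        
L3         20
L5         19
add column tenure_x3 = t['tenure'] * 3:
       tenure  tenure_x3
level                   
L3         20         60
L5         19         57
sort by tenure descending:
       tenure  tenure_x3
level                   
L3         20         60
L5         19         57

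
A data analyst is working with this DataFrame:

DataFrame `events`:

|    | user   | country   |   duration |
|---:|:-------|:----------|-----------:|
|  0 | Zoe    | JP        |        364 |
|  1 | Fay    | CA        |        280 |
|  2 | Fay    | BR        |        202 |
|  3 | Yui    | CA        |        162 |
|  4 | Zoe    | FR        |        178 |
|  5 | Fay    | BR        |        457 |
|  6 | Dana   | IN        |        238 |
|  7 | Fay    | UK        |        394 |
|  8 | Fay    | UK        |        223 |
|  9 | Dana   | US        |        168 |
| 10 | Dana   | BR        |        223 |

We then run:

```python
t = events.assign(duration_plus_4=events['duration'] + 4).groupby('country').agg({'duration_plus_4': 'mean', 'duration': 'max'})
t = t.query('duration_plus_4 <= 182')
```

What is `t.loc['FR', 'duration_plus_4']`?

182.0

add column duration_plus_4 = events['duration'] + 4:
    user country  duration  duration_plus_4
0    Zoe      JP       364              368
1    Fay      CA       280              284
2    Fay      BR       202              206
3    Yui      CA       162              166
4    Zoe      FR       178              182
5    Fay      BR       457              461
6   Dana      IN       238              242
7    Fay      UK       394              398
8    Fay      UK       223              227
9   Dana      US       168              172
10  Dana      BR       223              227
group by country: mean(duration_plus_4), max(duration):
         duration_plus_4  duration
country                           
BR                 298.0       457
CA                 225.0       280
FR                 182.0       178
IN                 242.0       238
JP                 368.0       364
UK                 312.5       394
US                 172.0       168
filter rows where duration_plus_4 <= 182:
         duration_plus_4  duration
country                           
FR                 182.0       178
US                 172.0       168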